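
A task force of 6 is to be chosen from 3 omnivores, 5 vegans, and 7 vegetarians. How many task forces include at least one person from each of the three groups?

With no constraint there are C(15,6) = 5005 possible selections.
Selections missing a whole group: no omnivores → C(12,6) = 924; no vegans → C(10,6) = 210; no vegetarians → C(8,6) = 28.
Add back selections omitting two groups (i.e. drawn from a single group): C(3,6) + C(5,6) + C(7,6) = 7.
By inclusion–exclusion: 5005 − 1162 + 7 = 3850.

3850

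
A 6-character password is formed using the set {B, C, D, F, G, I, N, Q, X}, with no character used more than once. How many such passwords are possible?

60480

Choose and order 6 of the 9 symbols: the first character has 9 options, the next 8, and so on down to 4.
9 × 8 × 7 × 6 × 5 × 4 = 60480.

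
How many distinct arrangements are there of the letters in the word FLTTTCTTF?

1512

FLTTTCTTF has 9 letters with F appearing twice and T appearing 5 times.
Dividing 9! = 362880 by 5!·2! = 240 for the repeated letters gives 1512.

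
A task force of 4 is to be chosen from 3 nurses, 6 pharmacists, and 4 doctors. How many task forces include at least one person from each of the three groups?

Total 4-person selections from all 13: C(13,4) = 715.
Selections missing a whole group: no nurses → C(10,4) = 210; no pharmacists → C(7,4) = 35; no doctors → C(9,4) = 126.
Add back selections omitting two groups (i.e. drawn from a single group): C(3,4) + C(6,4) + C(4,4) = 16.
By inclusion–exclusion: 715 − 371 + 16 = 360.

360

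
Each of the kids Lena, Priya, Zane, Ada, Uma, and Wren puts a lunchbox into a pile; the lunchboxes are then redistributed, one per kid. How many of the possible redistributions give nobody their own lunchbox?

265

Count assignments avoiding every fixed point. For any j of the 6 kids fixed to their own lunchbox, the other 6−j can be arranged in (6−j)! ways.
By inclusion–exclusion this is Σ_{j=0}^{6} (−1)^j C(6,j)·(6−j)!.
Computing: 720 − 720 + 360 − 120 + 30 − 6 + 1 = 265.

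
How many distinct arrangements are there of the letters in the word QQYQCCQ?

105

Letter multiplicities in QQYQCCQ: C×2, Q×4, Y×1.
So there are 7! / (4!·2!) = 105 distinguishable arrangements.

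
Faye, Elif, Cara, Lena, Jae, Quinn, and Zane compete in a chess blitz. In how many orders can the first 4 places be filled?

840

There are 7 choices for 1st place, 6 for 2nd, and so on down to 4 for position 4.
That gives 7 × 6 × 5 × 4 = 840.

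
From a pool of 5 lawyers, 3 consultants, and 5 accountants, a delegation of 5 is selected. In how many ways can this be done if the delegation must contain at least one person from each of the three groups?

Unrestricted: C(13,5) = 1287 ways to pick any 5 of the 13.
Subtract selections that omit an entire group: no lawyers → C(8,5) = 56; no consultants → C(10,5) = 252; no accountants → C(8,5) = 56.
Add back selections omitting two groups (i.e. drawn from a single group): C(5,5) + C(3,5) + C(5,5) = 2.
By inclusion–exclusion: 1287 − 364 + 2 = 925.

925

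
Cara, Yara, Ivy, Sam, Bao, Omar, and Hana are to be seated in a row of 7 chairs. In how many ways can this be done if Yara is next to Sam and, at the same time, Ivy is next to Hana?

Treat {Yara,Sam} as one block (2 orders) and {Ivy,Hana} as another (2 orders).
That leaves 5 units to arrange: 2 × 2 × 5! = 4 × 120 = 480.

480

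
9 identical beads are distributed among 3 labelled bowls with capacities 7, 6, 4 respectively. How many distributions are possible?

31

Ignoring the caps, the number of non-negative solutions to x_1+…+x_3 = 9 is C(11,2) = 55.
Subtract solutions that violate a single cap (substitute x_i' = x_i − (cap_i+1)): x_1 ≥ 8 gives C(3,2) = 3; x_2 ≥ 7 gives C(4,2) = 6; x_3 ≥ 5 gives C(6,2) = 15. Together 24.
No two caps can be exceeded simultaneously, so the pair terms are all 0.
By inclusion–exclusion the count is 55 − 24 + 0 = 31.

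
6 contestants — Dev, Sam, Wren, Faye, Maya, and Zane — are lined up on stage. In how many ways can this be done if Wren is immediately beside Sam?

Glue Wren and Sam into one block (2 internal orders), leaving 5 units to arrange in a row.
That gives 2 × 5! = 2 × 120 = 240.

240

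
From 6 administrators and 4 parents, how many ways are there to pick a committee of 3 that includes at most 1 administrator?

40

Split by how many administrators are chosen (0 through 1).
Sum: C(6,0)·C(4,3) + C(6,1)·C(4,2) = 4 + 36 = 40.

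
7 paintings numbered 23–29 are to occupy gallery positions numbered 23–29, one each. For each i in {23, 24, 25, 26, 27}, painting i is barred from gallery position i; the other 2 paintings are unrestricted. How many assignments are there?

2428

Let Aᵢ (for 23 ≤ i ≤ 27) be the placements that put painting i in its forbidden gallery position. Any j of these fix j positions, leaving (7−j)! ways to fill the rest, and there are C(5,j) ways to pick which j.
By inclusion–exclusion, the number of valid placements is Σ_{j=0}^{5} (−1)^j C(5,j)·(7−j)!.
Computing: 5040 − 3600 + 1200 − 240 + 30 − 2 = 2428.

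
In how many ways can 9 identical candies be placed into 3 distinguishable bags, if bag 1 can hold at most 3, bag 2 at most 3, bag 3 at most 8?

15

Ignoring the caps, the number of non-negative solutions to x_1+…+x_3 = 9 is C(11,2) = 55.
Subtract solutions that violate a single cap (substitute x_i' = x_i − (cap_i+1)): x_1 ≥ 4 gives C(7,2) = 21; x_2 ≥ 4 gives C(7,2) = 21; x_3 ≥ 9 gives C(2,2) = 1. Together 43.
Add back pairs where two caps are both exceeded: 3 + 0 + 0 = 3.
By inclusion–exclusion the count is 55 − 43 + 3 = 15.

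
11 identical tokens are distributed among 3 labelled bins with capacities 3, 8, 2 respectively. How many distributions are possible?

Ignoring the caps, the number of non-negative solutions to x_1+…+x_3 = 11 is C(13,2) = 78.
Subtract solutions that violate a single cap (substitute x_i' = x_i − (cap_i+1)): x_1 ≥ 4 gives C(9,2) = 36; x_2 ≥ 9 gives C(4,2) = 6; x_3 ≥ 3 gives C(10,2) = 45. Together 87.
Add back pairs where two caps are both exceeded: 0 + 15 + 0 = 15.
By inclusion–exclusion the count is 78 − 87 + 15 = 6.

6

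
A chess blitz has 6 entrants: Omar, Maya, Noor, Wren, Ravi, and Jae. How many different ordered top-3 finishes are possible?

120

There are 6 choices for 1st place, 5 for 2nd, and 4 for 3rd.
That gives 6 × 5 × 4 = 120.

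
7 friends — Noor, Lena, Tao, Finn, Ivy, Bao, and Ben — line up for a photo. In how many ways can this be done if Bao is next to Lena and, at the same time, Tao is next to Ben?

Treat {Bao,Lena} as one block (2 orders) and {Tao,Ben} as another (2 orders).
That leaves 5 units to arrange: 2 × 2 × 5! = 4 × 120 = 480.

480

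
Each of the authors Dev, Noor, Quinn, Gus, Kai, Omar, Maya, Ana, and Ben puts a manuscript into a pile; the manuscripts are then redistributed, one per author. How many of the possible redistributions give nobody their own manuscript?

Let Aᵢ be the assignments in which author i gets their own manuscript. We want the size of the complement of A₁∪…∪A_9.
By inclusion–exclusion this is Σ_{j=0}^{9} (−1)^j C(9,j)·(9−j)!.
Computing: 362880 − 362880 + 181440 − 60480 + 15120 − 3024 + 504 − 72 + 9 − 1 = 133496.

133496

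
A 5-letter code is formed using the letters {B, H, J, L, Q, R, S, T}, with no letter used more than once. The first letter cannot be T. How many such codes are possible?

5880

The first letter has 8−1 = 7 choices (anything except T).
The remaining 4 letters are filled from the other 7 symbols without repetition: 7 × 6 × 5 × 4 = 840.
Total: 7 × 840 = 5880.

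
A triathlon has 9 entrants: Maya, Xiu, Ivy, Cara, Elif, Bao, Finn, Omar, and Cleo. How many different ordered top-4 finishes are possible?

There are 9 choices for 1st place, 8 for 2nd, and so on down to 6 for position 4.
That gives 9 × 8 × 7 × 6 = 3024.

3024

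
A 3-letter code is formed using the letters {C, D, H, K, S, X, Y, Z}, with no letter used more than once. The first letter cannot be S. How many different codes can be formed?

294

The first letter has 8−1 = 7 choices (anything except S).
The remaining 2 letters are filled from the other 7 symbols without repetition: 7 × 6 = 42.
Total: 7 × 42 = 294.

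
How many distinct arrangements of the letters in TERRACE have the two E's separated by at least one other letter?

900

Total arrangements of TERRACE: 7!/(2!·2!) = 1260.
If the two E's are adjacent, glue them into one block, leaving 6 items to arrange: (6)!/(2!) = 360 ways.
Subtracting, 1260 − 360 = 900 arrangements keep the E's apart.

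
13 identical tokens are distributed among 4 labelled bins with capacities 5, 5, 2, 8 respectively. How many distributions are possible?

77

Ignoring the caps, the number of non-negative solutions to x_1+…+x_4 = 13 is C(16,3) = 560.
Subtract solutions that violate a single cap (substitute x_i' = x_i − (cap_i+1)): x_1 ≥ 6 gives C(10,3) = 120; x_2 ≥ 6 gives C(10,3) = 120; x_3 ≥ 3 gives C(13,3) = 286; x_4 ≥ 9 gives C(7,3) = 35. Together 561.
Add back pairs where two caps are both exceeded: 4 + 35 + 0 + 35 + 0 + 4 = 78.
By inclusion–exclusion the count is 560 − 561 + 78 = 77.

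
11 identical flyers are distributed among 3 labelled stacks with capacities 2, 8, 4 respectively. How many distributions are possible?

Without the upper bounds there are C(13,2) = 78 ways to split 11 among 3 stacks.
Subtract solutions that violate a single cap (substitute x_i' = x_i − (cap_i+1)): x_1 ≥ 3 gives C(10,2) = 45; x_2 ≥ 9 gives C(4,2) = 6; x_3 ≥ 5 gives C(8,2) = 28. Together 79.
Add back pairs where two caps are both exceeded: 0 + 10 + 0 = 10.
By inclusion–exclusion the count is 78 − 79 + 10 = 9.

9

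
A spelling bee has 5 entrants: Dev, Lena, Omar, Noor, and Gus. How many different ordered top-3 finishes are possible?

60

This is an ordered selection of 3 from 5: P(5,3).
That gives 5 × 4 × 3 = 60.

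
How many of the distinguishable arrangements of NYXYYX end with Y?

30

Fix Y in the last position and arrange the remaining 5 letters.
Those 5 letters have X appearing twice and Y appearing twice, giving (5)!/(2!·2!) = 30.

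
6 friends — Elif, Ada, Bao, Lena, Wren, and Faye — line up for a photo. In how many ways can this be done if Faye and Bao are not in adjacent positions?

There are 6! = 720 arrangements in all. If Faye and Bao are adjacent, merging them into one block gives 2·(5)! = 240 arrangements.
So 720 − 240 = 480 arrangements keep them apart.

480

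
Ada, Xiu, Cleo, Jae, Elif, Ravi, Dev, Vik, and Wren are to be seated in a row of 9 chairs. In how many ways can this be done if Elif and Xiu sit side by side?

80640

Glue Elif and Xiu into one block (2 internal orders), leaving 8 units to arrange in a row.
So the count is 2·(8)! = 80640.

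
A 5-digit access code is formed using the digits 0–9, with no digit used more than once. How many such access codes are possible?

This is a permutation of 5 out of 10: P(10,5) = 10!/5!.
That product is 10 × 9 × 8 × 7 × 6 = 30240.

30240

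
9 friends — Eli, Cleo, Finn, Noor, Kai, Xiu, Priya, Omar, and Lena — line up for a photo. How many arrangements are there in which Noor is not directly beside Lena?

282240

There are 9! = 362880 arrangements in all. If Noor and Lena are adjacent, merging them into one block gives 2·(8)! = 80640 arrangements.
Complementary counting: 362880 − 80640 = 282240.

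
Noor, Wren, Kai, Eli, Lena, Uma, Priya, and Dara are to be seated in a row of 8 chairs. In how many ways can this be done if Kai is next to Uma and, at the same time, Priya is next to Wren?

Treat {Kai,Uma} as one block (2 orders) and {Priya,Wren} as another (2 orders).
That leaves 6 units to arrange: 2 × 2 × 6! = 4 × 720 = 2880.

2880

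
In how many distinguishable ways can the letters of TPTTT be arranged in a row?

5

The 5 letters of TPTTT have repeats: T appearing 4 times.
So there are 5! / (4!) = 5 distinguishable arrangements.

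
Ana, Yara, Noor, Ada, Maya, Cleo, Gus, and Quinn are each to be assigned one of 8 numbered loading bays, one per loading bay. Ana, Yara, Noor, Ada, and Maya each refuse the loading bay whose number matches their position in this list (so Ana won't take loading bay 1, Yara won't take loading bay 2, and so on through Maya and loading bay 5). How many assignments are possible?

21234

Let Aᵢ (for 1 ≤ i ≤ 5) be the placements that put person i in their forbidden loading bay. Any j of these fix j positions, leaving (8−j)! ways to fill the rest, and there are C(5,j) ways to pick which j.
By inclusion–exclusion, the number of valid placements is Σ_{j=0}^{5} (−1)^j C(5,j)·(8−j)!.
Computing: 40320 − 25200 + 7200 − 1200 + 120 − 6 = 21234.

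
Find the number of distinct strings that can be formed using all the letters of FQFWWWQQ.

Letter multiplicities in FQFWWWQQ: F×2, Q×3, W×3.
So there are 8! / (3!·3!·2!) = 560 distinguishable arrangements.

560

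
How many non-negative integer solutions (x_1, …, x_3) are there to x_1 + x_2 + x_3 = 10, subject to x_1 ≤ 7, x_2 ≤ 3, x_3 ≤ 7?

26

Ignoring the caps, the number of non-negative solutions to x_1+…+x_3 = 10 is C(12,2) = 66.
Subtract solutions that violate a single cap (substitute x_i' = x_i − (cap_i+1)): x_1 ≥ 8 gives C(4,2) = 6; x_2 ≥ 4 gives C(8,2) = 28; x_3 ≥ 8 gives C(4,2) = 6. Together 40.
No two caps can be exceeded simultaneously, so the pair terms are all 0.
By inclusion–exclusion the count is 66 − 40 + 0 = 26.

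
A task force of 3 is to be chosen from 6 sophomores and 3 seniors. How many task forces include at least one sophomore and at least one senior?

With no constraint there are C(9,3) = 84 possible selections.
Selections missing a whole group: no sophomores → C(3,3) = 1; no seniors → C(6,3) = 20.
Both groups omitted at once is impossible, so 84 − 21 = 63.

63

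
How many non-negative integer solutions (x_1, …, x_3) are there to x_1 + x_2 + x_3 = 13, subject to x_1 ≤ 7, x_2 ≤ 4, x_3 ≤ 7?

Without the upper bounds there are C(15,2) = 105 ways to split 13 among 3 variables.
Subtract solutions that violate a single cap (substitute x_i' = x_i − (cap_i+1)): x_1 ≥ 8 gives C(7,2) = 21; x_2 ≥ 5 gives C(10,2) = 45; x_3 ≥ 8 gives C(7,2) = 21. Together 87.
Add back pairs where two caps are both exceeded: 1 + 0 + 1 = 2.
By inclusion–exclusion the count is 105 − 87 + 2 = 20.

20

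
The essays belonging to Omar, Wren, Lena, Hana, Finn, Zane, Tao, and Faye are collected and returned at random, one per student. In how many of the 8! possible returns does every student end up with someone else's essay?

14833

Count assignments avoiding every fixed point. For any j of the 8 students fixed to their own essay, the other 8−j can be arranged in (8−j)! ways.
By inclusion–exclusion this is Σ_{j=0}^{8} (−1)^j C(8,j)·(8−j)!.
Computing: 40320 − 40320 + 20160 − 6720 + 1680 − 336 + 56 − 8 + 1 = 14833.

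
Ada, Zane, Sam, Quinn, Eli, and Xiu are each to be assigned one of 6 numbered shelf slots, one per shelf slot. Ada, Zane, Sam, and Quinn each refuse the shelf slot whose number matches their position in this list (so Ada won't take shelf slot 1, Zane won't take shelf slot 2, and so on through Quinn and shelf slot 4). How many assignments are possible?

Let Aᵢ (for 1 ≤ i ≤ 4) be the placements that put person i in their forbidden shelf slot. Any j of these fix j positions, leaving (6−j)! ways to fill the rest, and there are C(4,j) ways to pick which j.
By inclusion–exclusion, the number of valid placements is Σ_{j=0}^{4} (−1)^j C(4,j)·(6−j)!.
Computing: 720 − 480 + 144 − 24 + 2 = 362.

362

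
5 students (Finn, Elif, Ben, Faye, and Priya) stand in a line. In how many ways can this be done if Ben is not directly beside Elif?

72

There are 5! = 120 arrangements in all. If Ben and Elif are adjacent, merging them into one block gives 2·(4)! = 48 arrangements.
So 120 − 48 = 72 arrangements keep them apart.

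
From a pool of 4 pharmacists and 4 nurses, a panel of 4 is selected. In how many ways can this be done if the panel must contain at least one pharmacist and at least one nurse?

68

Total 4-person selections from all 8: C(8,4) = 70.
Subtract selections that omit an entire group: no pharmacists → C(4,4) = 1; no nurses → C(4,4) = 1.
Both groups omitted at once is impossible, so 70 − 2 = 68.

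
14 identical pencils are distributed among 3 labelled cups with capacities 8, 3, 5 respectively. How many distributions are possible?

By stars and bars, unrestricted non-negative solutions to x_1+…+x_3 = 14 number C(14+2,2) = 120.
Subtract solutions that violate a single cap (substitute x_i' = x_i − (cap_i+1)): x_1 ≥ 9 gives C(7,2) = 21; x_2 ≥ 4 gives C(12,2) = 66; x_3 ≥ 6 gives C(10,2) = 45. Together 132.
Add back pairs where two caps are both exceeded: 3 + 0 + 15 = 18.
By inclusion–exclusion the count is 120 − 132 + 18 = 6.

6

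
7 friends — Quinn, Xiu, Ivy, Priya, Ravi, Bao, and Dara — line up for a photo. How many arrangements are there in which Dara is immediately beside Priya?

1440

Treat {Dara, Priya} as a single unit. There are 6 units to order, and the pair itself can be ordered 2 ways.
So the count is 2·(6)! = 1440.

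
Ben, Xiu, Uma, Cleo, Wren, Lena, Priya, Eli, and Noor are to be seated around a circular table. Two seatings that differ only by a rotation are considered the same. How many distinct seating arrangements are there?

40320

Fix one person's seat to break rotational symmetry; the remaining 8 people can be arranged in (8)! = 40320 ways.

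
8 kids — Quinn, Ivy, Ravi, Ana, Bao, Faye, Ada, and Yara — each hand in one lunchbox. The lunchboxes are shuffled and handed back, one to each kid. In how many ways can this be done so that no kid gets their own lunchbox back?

Let Aᵢ be the assignments in which kid i gets their own lunchbox. We want the size of the complement of A₁∪…∪A_8.
By inclusion–exclusion this is Σ_{j=0}^{8} (−1)^j C(8,j)·(8−j)!.
Computing: 40320 − 40320 + 20160 − 6720 + 1680 − 336 + 56 − 8 + 1 = 14833.

14833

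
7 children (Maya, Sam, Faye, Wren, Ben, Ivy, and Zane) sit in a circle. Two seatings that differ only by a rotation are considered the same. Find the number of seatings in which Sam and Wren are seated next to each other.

240

Treat {Sam, Wren} as one unit (2 internal orders) and seat the resulting 6 units around the table: (5)! circular arrangements.
So 2 × (5)! = 2 × 120 = 240.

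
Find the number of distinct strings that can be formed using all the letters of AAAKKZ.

Letter multiplicities in AAAKKZ: A×3, K×2, Z×1.
So there are 6! / (3!·2!) = 60 distinguishable arrangements.

60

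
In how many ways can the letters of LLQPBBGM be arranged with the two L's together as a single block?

2520

Treat the 2 copies of L as a single block. The multiset to arrange is then {LL, B, B, G, M, P, Q}, 7 items in all.
That gives (7)!/(2!) = 2520 arrangements.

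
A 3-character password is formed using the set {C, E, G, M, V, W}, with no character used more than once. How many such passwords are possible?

120

This is a permutation of 3 out of 6: P(6,3) = 6!/3!.
That product is 6 × 5 × 4 = 120.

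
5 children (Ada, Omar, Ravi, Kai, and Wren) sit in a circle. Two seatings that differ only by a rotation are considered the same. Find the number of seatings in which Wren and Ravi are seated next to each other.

Treat {Wren, Ravi} as one unit (2 internal orders) and seat the resulting 4 units around the table: (3)! circular arrangements.
So 2 × (3)! = 2 × 6 = 12.

12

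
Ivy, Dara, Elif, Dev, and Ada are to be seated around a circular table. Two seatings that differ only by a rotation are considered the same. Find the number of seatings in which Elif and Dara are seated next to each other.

12

Glue Elif and Dara into a block (2 internal orders). Seating 4 units around a circle gives (3)! arrangements.
So 2 × (3)! = 2 × 6 = 12.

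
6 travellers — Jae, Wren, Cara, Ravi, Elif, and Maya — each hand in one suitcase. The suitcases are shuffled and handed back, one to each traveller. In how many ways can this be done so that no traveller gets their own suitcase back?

Let Aᵢ be the assignments in which traveller i gets their own suitcase. We want the size of the complement of A₁∪…∪A_6.
By inclusion–exclusion this is Σ_{j=0}^{6} (−1)^j C(6,j)·(6−j)!.
Computing: 720 − 720 + 360 − 120 + 30 − 6 + 1 = 265.

265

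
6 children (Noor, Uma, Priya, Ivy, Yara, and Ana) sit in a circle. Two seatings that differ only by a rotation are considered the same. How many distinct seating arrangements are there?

Seat Noor anywhere (absorbing the rotational symmetry), then permute the other 5: (5)! = 120.

120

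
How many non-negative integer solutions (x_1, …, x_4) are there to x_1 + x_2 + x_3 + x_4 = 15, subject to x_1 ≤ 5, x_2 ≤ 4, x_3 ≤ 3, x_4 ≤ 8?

51

Without the upper bounds there are C(18,3) = 816 ways to split 15 among 4 variables.
Subtract solutions that violate a single cap (substitute x_i' = x_i − (cap_i+1)): x_1 ≥ 6 gives C(12,3) = 220; x_2 ≥ 5 gives C(13,3) = 286; x_3 ≥ 4 gives C(14,3) = 364; x_4 ≥ 9 gives C(9,3) = 84. Together 954.
Add back pairs where two caps are both exceeded: 35 + 56 + 1 + 84 + 4 + 10 = 190.
Subtract triples: 1 + 0 + 0 + 0 = 1.
By inclusion–exclusion the count is 816 − 954 + 190 − 1 = 51.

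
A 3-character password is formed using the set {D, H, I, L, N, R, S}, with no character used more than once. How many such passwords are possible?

210

This is a permutation of 3 out of 7: P(7,3) = 7!/4!.
That product is 7 × 6 × 5 = 210.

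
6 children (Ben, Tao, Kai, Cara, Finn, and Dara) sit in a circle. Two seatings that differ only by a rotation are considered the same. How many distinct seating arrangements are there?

Around a circle, 6 distinct people have 6!/6 = (5)! = 120 rotationally distinct seatings.

120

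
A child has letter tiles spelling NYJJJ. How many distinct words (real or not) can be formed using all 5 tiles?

20

Letter multiplicities in NYJJJ: J×3, N×1, Y×1.
Dividing 5! = 120 by 3! = 6 for the repeated letters gives 20.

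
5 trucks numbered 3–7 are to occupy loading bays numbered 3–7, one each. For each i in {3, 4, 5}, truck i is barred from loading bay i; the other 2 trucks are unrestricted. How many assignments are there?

64

Let Aᵢ (for i ∈ {3, 4, 5}) be the placements that put truck i in its forbidden loading bay. Any j of these fix j positions, leaving (5−j)! ways to fill the rest, and there are C(3,j) ways to pick which j.
By inclusion–exclusion, the number of valid placements is Σ_{j=0}^{3} (−1)^j C(3,j)·(5−j)!.
Computing: 120 − 72 + 18 − 2 = 64.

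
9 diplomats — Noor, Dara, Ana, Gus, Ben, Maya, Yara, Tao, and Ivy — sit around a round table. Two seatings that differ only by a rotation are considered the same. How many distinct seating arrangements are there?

40320

Around a circle, 9 distinct people have 9!/9 = (8)! = 40320 rotationally distinct seatings.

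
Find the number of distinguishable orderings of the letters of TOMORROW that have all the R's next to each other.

Treat the 2 copies of R as a single block. The multiset to arrange is then {RR, M, O, O, O, T, W}, 7 items in all.
That gives (7)!/(3!) = 840 arrangements.

840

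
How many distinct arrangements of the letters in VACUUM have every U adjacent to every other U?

120

Treat the 2 copies of U as a single block. The multiset to arrange is then {UU, A, C, M, V}, 5 items in all.
All 5 items are distinct, so there are (5)! = 120 arrangements.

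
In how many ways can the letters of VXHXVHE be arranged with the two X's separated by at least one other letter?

Total arrangements of VXHXVHE: 7!/(2!·2!·2!) = 630.
Arrangements with the X's together: treat XX as one letter, giving (6)!/(2!·2!) = 180.
Hence 630 − 180 = 450.

450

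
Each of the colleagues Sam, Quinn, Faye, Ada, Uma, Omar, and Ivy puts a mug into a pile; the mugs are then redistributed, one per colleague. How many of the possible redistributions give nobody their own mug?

This is the derangement count D_7: permutations of 7 items with no fixed point.
By inclusion–exclusion this is Σ_{j=0}^{7} (−1)^j C(7,j)·(7−j)!.
Computing: 5040 − 5040 + 2520 − 840 + 210 − 42 + 7 − 1 = 1854.

1854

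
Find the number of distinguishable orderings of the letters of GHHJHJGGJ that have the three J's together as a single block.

140

Treat the 3 copies of J as a single block. The multiset to arrange is then {JJJ, G, G, G, H, H, H}, 7 items in all.
That gives (7)!/(3!·3!) = 140 arrangements.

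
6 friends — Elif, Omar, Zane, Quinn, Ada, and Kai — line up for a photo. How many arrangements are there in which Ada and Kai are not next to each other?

480

Of the 6! = 720 arrangements, those with Ada and Kai adjacent number 2 × 5! = 240 (treat the pair as a block with 2 internal orders).
Complementary counting: 720 − 240 = 480.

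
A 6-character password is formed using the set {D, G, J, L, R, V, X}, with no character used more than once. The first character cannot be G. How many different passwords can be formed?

4320

The first character has 7−1 = 6 choices (anything except G).
The remaining 5 characters are filled from the other 6 symbols without repetition: 6 × 5 × 4 × 3 × 2 = 720.
Total: 6 × 720 = 4320.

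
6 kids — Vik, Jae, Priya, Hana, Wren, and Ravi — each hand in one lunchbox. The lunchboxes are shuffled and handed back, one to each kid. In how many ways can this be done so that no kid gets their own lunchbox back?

265

Count assignments avoiding every fixed point. For any j of the 6 kids fixed to their own lunchbox, the other 6−j can be arranged in (6−j)! ways.
By inclusion–exclusion this is Σ_{j=0}^{6} (−1)^j C(6,j)·(6−j)!.
Computing: 720 − 720 + 360 − 120 + 30 − 6 + 1 = 265.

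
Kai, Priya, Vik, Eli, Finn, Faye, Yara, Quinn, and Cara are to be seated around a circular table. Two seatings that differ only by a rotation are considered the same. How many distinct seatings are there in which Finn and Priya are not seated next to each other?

All circular seatings of 9 people number (8)! = 40320.
Those with Finn next to Priya: fuse the pair into one unit and seat 8 units around a circle — 2·(7)! = 10080.
Subtracting, 40320 − 10080 = 30240.

30240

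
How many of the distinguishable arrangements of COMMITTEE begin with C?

With the first slot taken by C, it remains to arrange the other 8 letters (OMMITTEE).
Those 8 letters have E appearing twice, M appearing twice, and T appearing twice, giving (8)!/(2!·2!·2!) = 5040.

5040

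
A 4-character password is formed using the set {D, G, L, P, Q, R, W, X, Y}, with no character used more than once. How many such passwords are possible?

3024

Choose and order 4 of the 9 symbols: the first character has 9 options, the next 8, then 7, 6.
That product is 9 × 8 × 7 × 6 = 3024.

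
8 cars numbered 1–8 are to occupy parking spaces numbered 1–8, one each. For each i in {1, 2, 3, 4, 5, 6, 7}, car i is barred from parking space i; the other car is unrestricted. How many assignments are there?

16687

Let Aᵢ (for 1 ≤ i ≤ 7) be the placements that put car i in its forbidden parking space. Any j of these fix j positions, leaving (8−j)! ways to fill the rest, and there are C(7,j) ways to pick which j.
By inclusion–exclusion, the number of valid placements is Σ_{j=0}^{7} (−1)^j C(7,j)·(8−j)!.
Computing: 40320 − 35280 + 15120 − 4200 + 840 − 126 + 14 − 1 = 16687.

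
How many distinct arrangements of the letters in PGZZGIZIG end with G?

1680

With the last slot taken by G, it remains to arrange the other 8 letters (PZZGIZIG).
Those 8 letters have G appearing twice, I appearing twice, and Z appearing 3 times, giving (8)!/(3!·2!·2!) = 1680.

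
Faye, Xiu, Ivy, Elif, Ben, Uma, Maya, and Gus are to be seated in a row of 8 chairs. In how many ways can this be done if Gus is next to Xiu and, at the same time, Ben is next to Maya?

2880

Treat {Gus,Xiu} as one block (2 orders) and {Ben,Maya} as another (2 orders).
That leaves 6 units to arrange: 2 × 2 × 6! = 4 × 720 = 2880.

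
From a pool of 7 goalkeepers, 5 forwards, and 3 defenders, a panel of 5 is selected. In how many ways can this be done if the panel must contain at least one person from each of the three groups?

1925

Unrestricted: C(15,5) = 3003 ways to pick any 5 of the 15.
Selections missing a whole group: no goalkeepers → C(8,5) = 56; no forwards → C(10,5) = 252; no defenders → C(12,5) = 792.
Add back selections omitting two groups (i.e. drawn from a single group): C(7,5) + C(5,5) + C(3,5) = 22.
By inclusion–exclusion: 3003 − 1100 + 22 = 1925.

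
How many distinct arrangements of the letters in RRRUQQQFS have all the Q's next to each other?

Treat the 3 copies of Q as a single block. The multiset to arrange is then {QQQ, F, R, R, R, S, U}, 7 items in all.
That gives (7)!/(3!) = 840 arrangements.

840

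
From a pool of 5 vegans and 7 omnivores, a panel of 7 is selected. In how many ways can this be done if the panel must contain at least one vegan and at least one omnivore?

Total 7-person selections from all 12: C(12,7) = 792.
Subtract selections that omit an entire group: no vegans → C(7,7) = 1; no omnivores → C(5,7) = 0.
Both groups omitted at once is impossible, so 792 − 1 = 791.

791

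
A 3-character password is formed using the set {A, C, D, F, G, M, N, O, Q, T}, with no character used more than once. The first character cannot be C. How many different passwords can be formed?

648

The first character has 10−1 = 9 choices (anything except C).
The remaining 2 characters are filled from the other 9 symbols without repetition: 9 × 8 = 72.
Total: 9 × 72 = 648.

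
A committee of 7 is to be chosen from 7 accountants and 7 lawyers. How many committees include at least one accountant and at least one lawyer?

3430

Unrestricted: C(14,7) = 3432 ways to pick any 7 of the 14.
Subtract selections that omit an entire group: no accountants → C(7,7) = 1; no lawyers → C(7,7) = 1.
Both groups omitted at once is impossible, so 3432 − 2 = 3430.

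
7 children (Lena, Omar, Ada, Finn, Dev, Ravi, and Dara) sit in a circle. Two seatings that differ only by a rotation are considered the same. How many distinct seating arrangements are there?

Seat Lena anywhere (absorbing the rotational symmetry), then permute the other 6: (6)! = 720.

720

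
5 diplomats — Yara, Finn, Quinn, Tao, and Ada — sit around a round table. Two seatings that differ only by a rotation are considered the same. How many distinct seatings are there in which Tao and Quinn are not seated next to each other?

All circular seatings of 5 people number (4)! = 24.
Seatings with Tao beside Quinn: treat them as a block with 2 internal orders, giving 2 × (3)! = 12.
Subtracting, 24 − 12 = 12.

12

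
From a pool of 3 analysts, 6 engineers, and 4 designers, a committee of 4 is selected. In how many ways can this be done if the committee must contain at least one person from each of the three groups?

Unrestricted: C(13,4) = 715 ways to pick any 4 of the 13.
Subtract selections that omit an entire group: no analysts → C(10,4) = 210; no engineers → C(7,4) = 35; no designers → C(9,4) = 126.
Add back selections omitting two groups (i.e. drawn from a single group): C(3,4) + C(6,4) + C(4,4) = 16.
By inclusion–exclusion: 715 − 371 + 16 = 360.

360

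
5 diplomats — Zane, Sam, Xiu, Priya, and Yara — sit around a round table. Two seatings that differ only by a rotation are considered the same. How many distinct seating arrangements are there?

Fix one person's seat to break rotational symmetry; the remaining 4 people can be arranged in (4)! = 24 ways.

24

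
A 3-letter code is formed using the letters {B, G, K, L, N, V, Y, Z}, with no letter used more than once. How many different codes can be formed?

With no repetition, fill the 3 letters in order: 8 choices, then 7, down to 6.
8 × 7 × 6 = 336.

336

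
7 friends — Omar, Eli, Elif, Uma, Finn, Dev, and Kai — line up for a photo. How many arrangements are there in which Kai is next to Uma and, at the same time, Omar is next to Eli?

Treat {Kai,Uma} as one block (2 orders) and {Omar,Eli} as another (2 orders).
That leaves 5 units to arrange: 2 × 2 × 5! = 4 × 120 = 480.

480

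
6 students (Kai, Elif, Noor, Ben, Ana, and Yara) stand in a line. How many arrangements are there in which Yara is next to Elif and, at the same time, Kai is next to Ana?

96

Treat {Yara,Elif} as one block (2 orders) and {Kai,Ana} as another (2 orders).
That leaves 4 units to arrange: 2 × 2 × 4! = 4 × 24 = 96.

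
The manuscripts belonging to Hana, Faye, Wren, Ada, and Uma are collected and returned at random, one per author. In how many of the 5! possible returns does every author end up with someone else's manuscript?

Let Aᵢ be the assignments in which author i gets their own manuscript. We want the size of the complement of A₁∪…∪A_5.
By inclusion–exclusion this is Σ_{j=0}^{5} (−1)^j C(5,j)·(5−j)!.
Computing: 120 − 120 + 60 − 20 + 5 − 1 = 44.

44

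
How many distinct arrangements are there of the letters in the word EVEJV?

The 5 letters of EVEJV have repeats: E appearing twice and V appearing twice.
Dividing 5! = 120 by 2!·2! = 4 for the repeated letters gives 30.

30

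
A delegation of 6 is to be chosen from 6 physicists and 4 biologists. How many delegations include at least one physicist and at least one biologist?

Total 6-person selections from all 10: C(10,6) = 210.
Subtract selections that omit an entire group: no physicists → C(4,6) = 0; no biologists → C(6,6) = 1.
Both groups omitted at once is impossible, so 210 − 1 = 209.

209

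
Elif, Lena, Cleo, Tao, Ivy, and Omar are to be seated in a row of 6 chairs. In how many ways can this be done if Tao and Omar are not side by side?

480

Of the 6! = 720 arrangements, those with Tao and Omar adjacent number 2 × 5! = 240 (treat the pair as a block with 2 internal orders).
Complementary counting: 720 − 240 = 480.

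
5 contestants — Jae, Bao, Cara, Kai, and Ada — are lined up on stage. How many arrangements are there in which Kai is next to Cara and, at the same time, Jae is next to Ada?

Treat {Kai,Cara} as one block (2 orders) and {Jae,Ada} as another (2 orders).
That leaves 3 units to arrange: 2 × 2 × 3! = 4 × 6 = 24.

24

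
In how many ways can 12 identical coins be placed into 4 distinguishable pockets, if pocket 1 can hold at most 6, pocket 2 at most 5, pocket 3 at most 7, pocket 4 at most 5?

197

Without the upper bounds there are C(15,3) = 455 ways to split 12 among 4 pockets.
Subtract solutions that violate a single cap (substitute x_i' = x_i − (cap_i+1)): x_1 ≥ 7 gives C(8,3) = 56; x_2 ≥ 6 gives C(9,3) = 84; x_3 ≥ 8 gives C(7,3) = 35; x_4 ≥ 6 gives C(9,3) = 84. Together 259.
Add back pairs where two caps are both exceeded: 0 + 0 + 0 + 0 + 1 + 0 = 1.
By inclusion–exclusion the count is 455 − 259 + 1 = 197.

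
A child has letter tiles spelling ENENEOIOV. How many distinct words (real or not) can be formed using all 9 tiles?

15120

Letter multiplicities in ENENEOIOV: E×3, I×1, N×2, O×2, V×1.
Dividing 9! = 362880 by 3!·2!·2! = 24 for the repeated letters gives 15120.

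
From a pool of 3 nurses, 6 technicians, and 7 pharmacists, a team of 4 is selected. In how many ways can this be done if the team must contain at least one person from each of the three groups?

819

With no constraint there are C(16,4) = 1820 possible selections.
Subtract selections that omit an entire group: no nurses → C(13,4) = 715; no technicians → C(10,4) = 210; no pharmacists → C(9,4) = 126.
Add back selections omitting two groups (i.e. drawn from a single group): C(3,4) + C(6,4) + C(7,4) = 50.
By inclusion–exclusion: 1820 − 1051 + 50 = 819.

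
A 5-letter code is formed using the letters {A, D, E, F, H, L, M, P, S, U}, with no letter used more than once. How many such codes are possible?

30240

Choose and order 5 of the 10 symbols: the first letter has 10 options, the next 9, and so on down to 6.
10 × 9 × 8 × 7 × 6 = 30240.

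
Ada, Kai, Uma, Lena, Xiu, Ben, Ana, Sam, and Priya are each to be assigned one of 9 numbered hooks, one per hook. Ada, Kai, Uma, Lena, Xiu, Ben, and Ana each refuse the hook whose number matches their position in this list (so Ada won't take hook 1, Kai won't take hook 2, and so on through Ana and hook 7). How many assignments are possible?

Let Aᵢ (for 1 ≤ i ≤ 7) be the placements that put person i in their forbidden hook. Any j of these fix j positions, leaving (9−j)! ways to fill the rest, and there are C(7,j) ways to pick which j.
By inclusion–exclusion, the number of valid placements is Σ_{j=0}^{7} (−1)^j C(7,j)·(9−j)!.
Computing: 362880 − 282240 + 105840 − 25200 + 4200 − 504 + 42 − 2 = 165016.

165016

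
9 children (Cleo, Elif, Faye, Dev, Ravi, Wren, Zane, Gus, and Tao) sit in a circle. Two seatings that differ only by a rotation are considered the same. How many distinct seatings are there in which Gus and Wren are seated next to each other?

Treat {Gus, Wren} as one unit (2 internal orders) and seat the resulting 8 units around the table: (7)! circular arrangements.
So 2 × (7)! = 2 × 5040 = 10080.

10080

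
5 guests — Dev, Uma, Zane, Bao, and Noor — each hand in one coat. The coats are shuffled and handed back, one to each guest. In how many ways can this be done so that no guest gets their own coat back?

44

Count assignments avoiding every fixed point. For any j of the 5 guests fixed to their own coat, the other 5−j can be arranged in (5−j)! ways.
By inclusion–exclusion this is Σ_{j=0}^{5} (−1)^j C(5,j)·(5−j)!.
Computing: 120 − 120 + 60 − 20 + 5 − 1 = 44.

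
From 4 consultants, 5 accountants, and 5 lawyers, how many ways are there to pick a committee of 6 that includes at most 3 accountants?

2814

Split by how many accountants are chosen (0 through 3).
Sum: C(5,0)·C(9,6) + C(5,1)·C(9,5) + C(5,2)·C(9,4) + C(5,3)·C(9,3) = 84 + 630 + 1260 + 840 = 2814.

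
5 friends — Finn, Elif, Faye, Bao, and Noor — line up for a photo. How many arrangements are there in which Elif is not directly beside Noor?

There are 5! = 120 arrangements in all. If Elif and Noor are adjacent, merging them into one block gives 2·(4)! = 48 arrangements.
Complementary counting: 120 − 48 = 72.

72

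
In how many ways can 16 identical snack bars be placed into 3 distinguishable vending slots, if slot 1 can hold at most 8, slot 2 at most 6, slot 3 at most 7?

By stars and bars, unrestricted non-negative solutions to x_1+…+x_3 = 16 number C(16+2,2) = 153.
Subtract solutions that violate a single cap (substitute x_i' = x_i − (cap_i+1)): x_1 ≥ 9 gives C(9,2) = 36; x_2 ≥ 7 gives C(11,2) = 55; x_3 ≥ 8 gives C(10,2) = 45. Together 136.
Add back pairs where two caps are both exceeded: 1 + 0 + 3 = 4.
By inclusion–exclusion the count is 153 − 136 + 4 = 21.

21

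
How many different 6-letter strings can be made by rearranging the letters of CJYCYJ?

CJYCYJ has 6 letters with C appearing twice, J appearing twice, and Y appearing twice.
Dividing 6! = 720 by 2!·2!·2! = 8 for the repeated letters gives 90.

90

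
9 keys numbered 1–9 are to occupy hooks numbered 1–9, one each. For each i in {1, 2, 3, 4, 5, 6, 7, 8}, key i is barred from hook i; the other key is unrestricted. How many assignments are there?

148329

Let Aᵢ (for 1 ≤ i ≤ 8) be the placements that put key i in its forbidden hook. Any j of these fix j positions, leaving (9−j)! ways to fill the rest, and there are C(8,j) ways to pick which j.
By inclusion–exclusion, the number of valid placements is Σ_{j=0}^{8} (−1)^j C(8,j)·(9−j)!.
Computing: 362880 − 322560 + 141120 − 40320 + 8400 − 1344 + 168 − 16 + 1 = 148329.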